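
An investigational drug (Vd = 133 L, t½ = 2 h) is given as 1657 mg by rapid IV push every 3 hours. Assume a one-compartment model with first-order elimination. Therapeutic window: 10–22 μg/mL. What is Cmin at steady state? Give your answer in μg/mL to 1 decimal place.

6.8 μg/mL

Over one 3-h interval, 3/2 ≈ 1.5 half-lives elapse, leaving f ≈ 0.3536 of each dose.
At steady state, accumulation factor R = 1/(1 − e^(−kτ)) ≈ 1.5470.
Single-dose peak C₀ = D/Vd = 1657/133 ≈ 12.459 μg/mL.
Steady-state peak Cmax,ss = C₀·R ≈ 12.459 × 1.5470 ≈ 19.274 μg/mL.
Steady-state trough Cmin,ss = Cmax,ss·f ≈ 19.274 × 0.3536 ≈ 6.815 μg/mL.
Trough 6.8 μg/mL vs MEC 10 μg/mL: subtherapeutic.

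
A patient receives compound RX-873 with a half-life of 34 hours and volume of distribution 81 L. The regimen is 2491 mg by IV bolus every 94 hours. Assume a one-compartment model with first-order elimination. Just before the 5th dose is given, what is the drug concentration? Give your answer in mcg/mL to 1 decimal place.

f = (1/2)^(τ/t½) = (1/2)^(94/34) ≈ 0.1471.
C₀ = D/Vd = 2491/81 ≈ 30.753 mcg/mL.
Before the 5th dose, 4 doses have been given. Superposition: Cmin = C₀·(f + f² + … + f^4).
≈ 30.753 × (0.1471 + 0.0216 + 0.0032 + 0.0005) ≈ 30.753 × 0.1724 ≈ 5.302 mcg/mL.

5.3 mcg/mL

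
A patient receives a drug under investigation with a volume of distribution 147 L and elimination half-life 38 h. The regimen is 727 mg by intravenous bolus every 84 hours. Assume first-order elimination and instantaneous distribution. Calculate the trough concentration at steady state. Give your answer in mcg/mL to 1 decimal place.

Over one 84-h interval, 84/38 ≈ 2.2105 half-lives elapse, leaving f ≈ 0.2161 of each dose.
At steady state, accumulation factor R = 1/(1 − e^(−kτ)) ≈ 1.2757.
Single-dose peak C₀ = D/Vd = 727/147 ≈ 4.946 mcg/mL.
Cmax,ss = C₀/(1 − f) ≈ 4.946/0.7839 ≈ 6.309 mcg/mL.
One interval later, Cmin,ss = Cmax,ss·e^(−kτ) ≈ 6.309 × 0.2161 ≈ 1.363 mcg/mL.

1.4 mcg/mL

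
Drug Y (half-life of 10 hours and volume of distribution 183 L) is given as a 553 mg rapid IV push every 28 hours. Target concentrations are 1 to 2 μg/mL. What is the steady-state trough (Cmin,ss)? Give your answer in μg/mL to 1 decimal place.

0.5 μg/mL

τ/t½ = 28/10 ≈ 2.8, so fraction remaining f = (1/2)^(28/10) ≈ 0.1436.
At steady state, accumulation factor R = 1/(1 − e^(−kτ)) ≈ 1.1677.
Each bolus raises the concentration by D/Vd = 553/183 ≈ 3.022 μg/mL.
Steady-state peak Cmax,ss = C₀·R ≈ 3.022 × 1.1677 ≈ 3.529 μg/mL.
Steady-state trough Cmin,ss = Cmax,ss·f ≈ 3.529 × 0.1436 ≈ 0.507 μg/mL.
Trough 0.5 μg/mL vs MEC 1 μg/mL: subtherapeutic.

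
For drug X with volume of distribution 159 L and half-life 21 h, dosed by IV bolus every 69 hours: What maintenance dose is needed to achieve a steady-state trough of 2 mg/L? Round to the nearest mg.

2783 mg

τ/t½ = 69/21 ≈ 3.2857, so f = (1/2)^(69/21) ≈ 0.102542.
Cmin,ss = (D/Vd)·f/(1−f), so D = Cmin,ss·Vd·(1−f)/f.
D = 2 × 159 × (1−f)/f ≈ 2 × 159 × 8.75210 ≈ 2783.17 mg.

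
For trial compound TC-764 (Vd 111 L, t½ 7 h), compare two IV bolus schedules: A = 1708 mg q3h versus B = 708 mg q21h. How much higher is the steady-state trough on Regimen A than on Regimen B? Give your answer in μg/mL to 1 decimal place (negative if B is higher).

Regimen A: f = (1/2)^(3/7) ≈ 0.7430; Cmin,ss = (1708/111)·f/(1−f) ≈ 44.486 μg/mL.
Regimen B: f = (1/2)^(21/7) ≈ 0.1250; Cmin,ss = (708/111)·f/(1−f) ≈ 0.911 μg/mL.
Difference ≈ 44.486 − 0.911 ≈ 43.575 μg/mL.

43.6 μg/mL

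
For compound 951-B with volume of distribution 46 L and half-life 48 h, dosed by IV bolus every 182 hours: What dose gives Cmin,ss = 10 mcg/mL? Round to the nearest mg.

5910 mg

τ/t½ = 182/48 ≈ 3.7917, so f = (1/2)^(182/48) ≈ 0.072210.
Cmin,ss = (D/Vd)·f/(1−f), so D = Cmin,ss·Vd·(1−f)/f.
D = 10 × 46 × (1−f)/f ≈ 10 × 46 × 12.84850 ≈ 5910.31 mg.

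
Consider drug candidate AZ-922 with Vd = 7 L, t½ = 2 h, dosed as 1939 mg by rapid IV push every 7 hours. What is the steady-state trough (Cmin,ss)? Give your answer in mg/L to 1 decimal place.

26.9 mg/L

Over one 7-h interval, 7/2 ≈ 3.5 half-lives elapse, leaving f ≈ 0.0884 of each dose.
Accumulation ratio R = 1/(1 − f) ≈ 1/0.9116 ≈ 1.0970.
Single-dose peak C₀ = D/Vd = 1939/7 ≈ 277.000 mg/L.
Cmax,ss = C₀/(1 − f) ≈ 277.000/0.9116 ≈ 303.861 mg/L.
Steady-state trough Cmin,ss = Cmax,ss·f ≈ 303.861 × 0.0884 ≈ 26.861 mg/L.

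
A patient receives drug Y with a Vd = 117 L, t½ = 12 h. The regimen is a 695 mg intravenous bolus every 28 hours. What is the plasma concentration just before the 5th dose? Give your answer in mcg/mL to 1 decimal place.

f = (1/2)^(τ/t½) = (1/2)^(28/12) ≈ 0.1984.
C₀ = D/Vd = 695/117 ≈ 5.940 mcg/mL.
Before the 5th dose, 4 doses have been given. Superposition: Cmin = C₀·(f + f² + … + f^4).
≈ 5.940 × (0.1984 + 0.0394 + 0.0078 + 0.0015) ≈ 5.940 × 0.2471 ≈ 1.468 mcg/mL.

1.5 mcg/mL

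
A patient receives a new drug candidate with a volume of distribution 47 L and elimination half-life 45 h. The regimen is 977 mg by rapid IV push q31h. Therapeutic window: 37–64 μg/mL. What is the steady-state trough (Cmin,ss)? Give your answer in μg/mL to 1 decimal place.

k = ln2/t½ = ln2/45 ≈ 0.015403 h⁻¹; fraction remaining f = e^(−kτ) = e^(−0.015403×31) ≈ 0.6203.
Single-dose peak C₀ = D/Vd = 977/47 ≈ 20.787 μg/mL.
Steady-state trough Cmin,ss = C₀·f/(1−f) ≈ 20.787 × 0.6203/0.3797 ≈ 33.959 μg/mL.
Trough 34.0 μg/mL vs MEC 37 μg/mL: subtherapeutic.

34.0 μg/mL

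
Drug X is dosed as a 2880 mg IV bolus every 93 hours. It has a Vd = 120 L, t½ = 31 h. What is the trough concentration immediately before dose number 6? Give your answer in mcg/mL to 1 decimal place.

f = (1/2)^(τ/t½) = (1/2)^(93/31) ≈ 0.1250.
C₀ = D/Vd = 2880/120 ≈ 24.000 mcg/mL.
Before the 6th dose, 5 doses have been given. Superposition: Cmin = C₀·(f + f² + … + f^5).
≈ 24.000 × (0.1250 + 0.0156 + 0.0020 + 0.0002 + 0.0000) ≈ 24.000 × 0.1428 ≈ 3.427 mcg/mL.

3.4 mcg/mL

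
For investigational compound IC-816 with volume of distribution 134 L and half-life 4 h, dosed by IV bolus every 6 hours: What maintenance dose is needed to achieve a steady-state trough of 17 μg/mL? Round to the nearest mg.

τ/t½ = 6/4 ≈ 1.5, so f = (1/2)^(6/4) ≈ 0.353553.
Cmin,ss = (D/Vd)·f/(1−f), so D = Cmin,ss·Vd·(1−f)/f.
D = 17 × 134 × (1−f)/f ≈ 17 × 134 × 1.82843 ≈ 4165.16 mg.

4165 mg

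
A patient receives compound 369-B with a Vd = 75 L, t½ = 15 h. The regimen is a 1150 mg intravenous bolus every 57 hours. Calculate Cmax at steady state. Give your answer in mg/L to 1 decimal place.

16.5 mg/L

τ/t½ = 57/15 ≈ 3.8, so fraction remaining f = (1/2)^(57/15) ≈ 0.0718.
Accumulation ratio R = 1/(1 − f) ≈ 1/0.9282 ≈ 1.0774.
Each bolus raises the concentration by D/Vd = 1150/75 ≈ 15.333 mg/L.
Steady-state peak Cmax,ss = C₀·R ≈ 15.333 × 1.0774 ≈ 16.520 mg/L.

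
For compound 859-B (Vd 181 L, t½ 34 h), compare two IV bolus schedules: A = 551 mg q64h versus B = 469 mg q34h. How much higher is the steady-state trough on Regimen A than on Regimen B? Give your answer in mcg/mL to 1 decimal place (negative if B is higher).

Regimen A: f = (1/2)^(64/34) ≈ 0.2712; Cmin,ss = (551/181)·f/(1−f) ≈ 1.133 mcg/mL.
Regimen B: f = (1/2)^(34/34) ≈ 0.5000; Cmin,ss = (469/181)·f/(1−f) ≈ 2.591 mcg/mL.
Difference ≈ 1.133 − 2.591 ≈ -1.458 mcg/mL.

-1.5 mcg/mL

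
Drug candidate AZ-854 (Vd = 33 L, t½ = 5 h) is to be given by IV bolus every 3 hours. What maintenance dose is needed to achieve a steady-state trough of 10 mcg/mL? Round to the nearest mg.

170 mg

τ/t½ = 3/5 ≈ 0.6, so f = (1/2)^(3/5) ≈ 0.659754.
Cmin,ss = (D/Vd)·f/(1−f), so D = Cmin,ss·Vd·(1−f)/f.
D = 10 × 33 × (1−f)/f ≈ 10 × 33 × 0.51572 ≈ 170.19 mg.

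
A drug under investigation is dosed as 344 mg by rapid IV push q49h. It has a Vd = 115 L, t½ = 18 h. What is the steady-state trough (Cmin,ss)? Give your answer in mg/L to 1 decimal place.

k = ln2/t½ = ln2/18 ≈ 0.038508 h⁻¹; fraction remaining f = e^(−kτ) = e^(−0.038508×49) ≈ 0.1515.
Accumulation ratio R = 1/(1 − f) ≈ 1/0.8485 ≈ 1.1786.
Each bolus raises the concentration by D/Vd = 344/115 ≈ 2.991 mg/L.
Steady-state peak Cmax,ss = C₀·R ≈ 2.991 × 1.1786 ≈ 3.525 mg/L.
One interval later, Cmin,ss = Cmax,ss·e^(−kτ) ≈ 3.525 × 0.1515 ≈ 0.534 mg/L.

0.5 mg/L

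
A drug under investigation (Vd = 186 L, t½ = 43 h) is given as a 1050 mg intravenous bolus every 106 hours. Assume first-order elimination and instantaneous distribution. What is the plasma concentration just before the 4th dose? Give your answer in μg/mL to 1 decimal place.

f = (1/2)^(τ/t½) = (1/2)^(106/43) ≈ 0.1811.
C₀ = D/Vd = 1050/186 ≈ 5.645 μg/mL.
Before the 4th dose, 3 doses have been given. Superposition: Cmin = C₀·(f + f² + … + f^3).
≈ 5.645 × (0.1811 + 0.0328 + 0.0059) ≈ 5.645 × 0.2198 ≈ 1.241 μg/mL.

1.2 μg/mL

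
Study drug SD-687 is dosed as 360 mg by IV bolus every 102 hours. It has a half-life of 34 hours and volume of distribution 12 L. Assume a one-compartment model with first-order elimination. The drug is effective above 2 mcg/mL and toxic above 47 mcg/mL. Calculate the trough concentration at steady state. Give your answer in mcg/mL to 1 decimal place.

The dosing interval is 3 half-lives, so f = 2^(−3) = 0.125.
Accumulation ratio R = 1/(1 − f) = 1/0.875 = 8/7.
Single-dose peak C₀ = D/Vd = 360/12 = 30 mcg/mL.
Steady-state peak Cmax,ss = C₀·R = 30 × 8/7 ≈ 34.286 mcg/mL.
Steady-state trough Cmin,ss = Cmax,ss·f ≈ 34.286 × 0.125 ≈ 4.286 mcg/mL.
Trough 4.3 mcg/mL vs MEC 2 mcg/mL: adequate.

4.3 mcg/mL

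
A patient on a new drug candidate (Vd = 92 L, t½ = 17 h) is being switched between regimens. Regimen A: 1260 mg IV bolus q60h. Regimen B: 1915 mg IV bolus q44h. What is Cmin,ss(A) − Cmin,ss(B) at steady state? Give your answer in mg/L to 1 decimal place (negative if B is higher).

-2.9 mg/L

Regimen A: f = (1/2)^(60/17) ≈ 0.0866; Cmin,ss = (1260/92)·f/(1−f) ≈ 1.298 mg/L.
Regimen B: f = (1/2)^(44/17) ≈ 0.1663; Cmin,ss = (1915/92)·f/(1−f) ≈ 4.152 mg/L.
Difference ≈ 1.298 − 4.152 ≈ -2.854 mg/L.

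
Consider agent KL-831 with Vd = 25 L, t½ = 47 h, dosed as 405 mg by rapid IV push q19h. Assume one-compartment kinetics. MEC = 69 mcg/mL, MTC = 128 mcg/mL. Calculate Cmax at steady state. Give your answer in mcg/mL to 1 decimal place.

Over one 19-h interval, 19/47 ≈ 0.40426 half-lives elapse, leaving f ≈ 0.7556 of each dose.
At steady state, accumulation factor R = 1/(1 − e^(−kτ)) ≈ 4.0917.
Each bolus raises the concentration by D/Vd = 405/25 ≈ 16.200 mcg/mL.
Steady-state peak Cmax,ss = C₀·R ≈ 16.200 × 4.0917 ≈ 66.286 mcg/mL.
Peak 66.3 mcg/mL vs MTC 128 mcg/mL: below toxic threshold.

66.3 mcg/mL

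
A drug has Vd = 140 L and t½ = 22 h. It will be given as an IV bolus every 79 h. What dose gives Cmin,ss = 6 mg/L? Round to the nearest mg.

τ/t½ = 79/22 ≈ 3.5909, so f = (1/2)^(79/22) ≈ 0.082991.
Cmin,ss = (D/Vd)·f/(1−f), so D = Cmin,ss·Vd·(1−f)/f.
D = 6 × 140 × (1−f)/f ≈ 6 × 140 × 11.04950 ≈ 9281.58 mg.

9282 mg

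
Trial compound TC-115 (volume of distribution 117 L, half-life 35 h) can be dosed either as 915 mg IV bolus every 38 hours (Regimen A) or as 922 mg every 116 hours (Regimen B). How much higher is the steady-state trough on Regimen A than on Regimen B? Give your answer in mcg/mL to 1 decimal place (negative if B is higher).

Regimen A: f = (1/2)^(38/35) ≈ 0.4712; Cmin,ss = (915/117)·f/(1−f) ≈ 6.969 mcg/mL.
Regimen B: f = (1/2)^(116/35) ≈ 0.1005; Cmin,ss = (922/117)·f/(1−f) ≈ 0.880 mcg/mL.
Difference ≈ 6.969 − 0.880 ≈ 6.089 mcg/mL.

6.1 mcg/mL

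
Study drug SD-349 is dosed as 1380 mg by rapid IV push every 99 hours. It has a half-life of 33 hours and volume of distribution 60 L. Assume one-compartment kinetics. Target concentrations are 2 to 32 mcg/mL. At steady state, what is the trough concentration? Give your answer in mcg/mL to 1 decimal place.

3.3 mcg/mL

τ = 99 h = 3 half-lives, so f = (1/2)^3 = 0.125.
Accumulation ratio R = 1/(1 − f) = 1/0.875 = 8/7.
Single-dose peak C₀ = D/Vd = 1380/60 = 23 mcg/mL.
Steady-state peak Cmax,ss = C₀·R = 23 × 8/7 ≈ 26.286 mcg/mL.
Steady-state trough Cmin,ss = Cmax,ss·f ≈ 26.286 × 0.125 ≈ 3.286 mcg/mL.
Trough 3.3 mcg/mL vs MEC 2 mcg/mL: adequate.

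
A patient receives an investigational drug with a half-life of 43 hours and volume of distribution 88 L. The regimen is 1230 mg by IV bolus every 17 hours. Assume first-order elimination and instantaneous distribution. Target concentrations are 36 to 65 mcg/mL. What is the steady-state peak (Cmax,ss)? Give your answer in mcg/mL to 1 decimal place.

τ/t½ = 17/43 ≈ 0.39535, so fraction remaining f = (1/2)^(17/43) ≈ 0.7603.
Accumulation ratio R = 1/(1 − f) ≈ 1/0.2397 ≈ 4.1719.
Single-dose peak C₀ = D/Vd = 1230/88 ≈ 13.977 mcg/mL.
Steady-state peak Cmax,ss = C₀·R ≈ 13.977 × 4.1719 ≈ 58.311 mcg/mL.
Peak 58.3 mcg/mL vs MTC 65 mcg/mL: below toxic threshold.

58.3 mcg/mL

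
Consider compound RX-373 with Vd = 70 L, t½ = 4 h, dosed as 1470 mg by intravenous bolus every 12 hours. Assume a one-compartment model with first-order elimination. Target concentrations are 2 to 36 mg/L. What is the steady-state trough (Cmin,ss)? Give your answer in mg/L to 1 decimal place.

3.0 mg/L

τ = 12 h = 3 half-lives, so f = (1/2)^3 = 0.125.
At steady state, R = 1/(1 − 0.125) = 8/7.
Single-dose peak C₀ = D/Vd = 1470/70 = 21 mg/L.
Steady-state peak Cmax,ss = C₀·R = 21 × 8/7 ≈ 24.000 mg/L.
Steady-state trough Cmin,ss = Cmax,ss·f ≈ 24.000 × 0.125 ≈ 3.000 mg/L.
Trough 3.0 mg/L vs MEC 2 mg/L: adequate.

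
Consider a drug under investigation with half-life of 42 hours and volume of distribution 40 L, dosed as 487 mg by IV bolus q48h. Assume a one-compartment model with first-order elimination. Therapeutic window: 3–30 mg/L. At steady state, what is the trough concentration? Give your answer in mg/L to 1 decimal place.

10.1 mg/L

τ/t½ = 48/42 ≈ 1.1429, so fraction remaining f = (1/2)^(48/42) ≈ 0.4529.
At steady state, accumulation factor R = 1/(1 − e^(−kτ)) ≈ 1.8278.
Single-dose peak C₀ = D/Vd = 487/40 ≈ 12.175 mg/L.
Steady-state peak Cmax,ss = C₀·R ≈ 12.175 × 1.8278 ≈ 22.253 mg/L.
One interval later, Cmin,ss = Cmax,ss·e^(−kτ) ≈ 22.253 × 0.4529 ≈ 10.078 mg/L.
Trough 10.1 mg/L vs MEC 3 mg/L: adequate.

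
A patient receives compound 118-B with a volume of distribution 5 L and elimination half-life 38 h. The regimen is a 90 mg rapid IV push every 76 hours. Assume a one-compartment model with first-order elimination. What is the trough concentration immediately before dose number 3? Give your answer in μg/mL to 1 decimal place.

5.6 μg/mL

f = (1/2)^(τ/t½) = (1/2)^(76/38) ≈ 0.2500.
C₀ = D/Vd = 90/5 ≈ 18.000 μg/mL.
Before the 3rd dose, 2 doses have been given. Superposition: Cmin = C₀·(f + f²).
≈ 18.000 × (0.2500 + 0.0625) ≈ 18.000 × 0.3125 ≈ 5.625 μg/mL.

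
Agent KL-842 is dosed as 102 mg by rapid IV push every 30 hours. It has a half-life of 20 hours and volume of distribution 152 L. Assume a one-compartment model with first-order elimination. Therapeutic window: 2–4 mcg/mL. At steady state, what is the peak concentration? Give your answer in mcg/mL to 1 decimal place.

1.0 mcg/mL

k = ln2/t½ = ln2/20 ≈ 0.034657 h⁻¹; fraction remaining f = e^(−kτ) = e^(−0.034657×30) ≈ 0.3536.
At steady state, accumulation factor R = 1/(1 − e^(−kτ)) ≈ 1.5470.
Each bolus raises the concentration by D/Vd = 102/152 ≈ 0.671 mcg/mL.
Cmax,ss = C₀/(1 − f) ≈ 0.671/0.6464 ≈ 1.038 mcg/mL.
Peak 1.0 mcg/mL vs MTC 4 mcg/mL: below toxic threshold.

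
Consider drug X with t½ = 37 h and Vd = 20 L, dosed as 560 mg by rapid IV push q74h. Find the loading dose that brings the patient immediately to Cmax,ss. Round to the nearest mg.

f = (1/2)^(74/37) ≈ 0.250000; accumulation ratio R = 1/(1−f) ≈ 1.33333.
Loading dose to hit Cmax,ss on first dose: D_load = D_maint·R ≈ 560 × 1.33333 ≈ 746.66 mg.

747 mg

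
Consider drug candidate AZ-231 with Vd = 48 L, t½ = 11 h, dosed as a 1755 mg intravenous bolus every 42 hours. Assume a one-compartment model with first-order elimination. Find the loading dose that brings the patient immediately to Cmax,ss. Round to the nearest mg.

f = (1/2)^(42/11) ≈ 0.070895; accumulation ratio R = 1/(1−f) ≈ 1.07630.
Loading dose to hit Cmax,ss on first dose: D_load = D_maint·R ≈ 1755 × 1.07630 ≈ 1888.91 mg.

1889 mg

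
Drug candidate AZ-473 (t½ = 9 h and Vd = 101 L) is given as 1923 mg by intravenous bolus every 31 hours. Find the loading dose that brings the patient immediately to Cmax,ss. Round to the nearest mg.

f = (1/2)^(31/9) ≈ 0.091858; accumulation ratio R = 1/(1−f) ≈ 1.10115.
Loading dose to hit Cmax,ss on first dose: D_load = D_maint·R ≈ 1923 × 1.10115 ≈ 2117.51 mg.

2118 mg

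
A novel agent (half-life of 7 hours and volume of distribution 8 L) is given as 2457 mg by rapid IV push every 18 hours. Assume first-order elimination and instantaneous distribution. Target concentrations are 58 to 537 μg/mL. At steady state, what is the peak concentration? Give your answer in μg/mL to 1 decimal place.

Over one 18-h interval, 18/7 ≈ 2.5714 half-lives elapse, leaving f ≈ 0.1682 of each dose.
At steady state, accumulation factor R = 1/(1 − e^(−kτ)) ≈ 1.2022.
Each bolus raises the concentration by D/Vd = 2457/8 ≈ 307.125 μg/mL.
Steady-state peak Cmax,ss = C₀·R ≈ 307.125 × 1.2022 ≈ 369.226 μg/mL.
Peak 369.2 μg/mL vs MTC 537 μg/mL: below toxic threshold.

369.2 μg/mL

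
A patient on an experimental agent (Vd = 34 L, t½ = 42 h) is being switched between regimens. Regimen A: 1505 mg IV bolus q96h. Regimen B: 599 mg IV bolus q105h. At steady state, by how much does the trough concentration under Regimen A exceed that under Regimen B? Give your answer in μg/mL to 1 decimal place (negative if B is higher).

Regimen A: f = (1/2)^(96/42) ≈ 0.2051; Cmin,ss = (1505/34)·f/(1−f) ≈ 11.421 μg/mL.
Regimen B: f = (1/2)^(105/42) ≈ 0.1768; Cmin,ss = (599/34)·f/(1−f) ≈ 3.784 μg/mL.
Difference ≈ 11.421 − 3.784 ≈ 7.637 μg/mL.

7.6 μg/mL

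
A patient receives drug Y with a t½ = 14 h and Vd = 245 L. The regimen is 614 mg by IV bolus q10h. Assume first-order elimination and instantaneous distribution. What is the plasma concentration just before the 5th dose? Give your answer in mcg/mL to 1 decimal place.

3.4 mcg/mL

f = (1/2)^(τ/t½) = (1/2)^(10/14) ≈ 0.6095.
C₀ = D/Vd = 614/245 ≈ 2.506 mcg/mL.
Before the 5th dose, 4 doses have been given. Superposition: Cmin = C₀·(f + f² + … + f^4).
≈ 2.506 × (0.6095 + 0.3715 + 0.2264 + 0.1380) ≈ 2.506 × 1.3454 ≈ 3.372 mcg/mL.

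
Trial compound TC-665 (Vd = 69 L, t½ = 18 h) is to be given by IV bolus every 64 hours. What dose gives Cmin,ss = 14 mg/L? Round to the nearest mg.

10392 mg

τ/t½ = 64/18 ≈ 3.5556, so f = (1/2)^(64/18) ≈ 0.085049.
Cmin,ss = (D/Vd)·f/(1−f), so D = Cmin,ss·Vd·(1−f)/f.
D = 14 × 69 × (1−f)/f ≈ 14 × 69 × 10.75793 ≈ 10392.16 mg.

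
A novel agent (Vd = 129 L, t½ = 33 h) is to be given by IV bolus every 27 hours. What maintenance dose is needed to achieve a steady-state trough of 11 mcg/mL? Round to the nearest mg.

1083 mg

τ/t½ = 27/33 ≈ 0.81818, so f = (1/2)^(27/33) ≈ 0.567156.
Cmin,ss = (D/Vd)·f/(1−f), so D = Cmin,ss·Vd·(1−f)/f.
D = 11 × 129 × (1−f)/f ≈ 11 × 129 × 0.76318 ≈ 1082.95 mg.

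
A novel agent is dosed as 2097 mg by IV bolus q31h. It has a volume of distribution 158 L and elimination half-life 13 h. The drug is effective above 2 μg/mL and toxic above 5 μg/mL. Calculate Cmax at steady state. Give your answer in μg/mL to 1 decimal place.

τ/t½ = 31/13 ≈ 2.3846, so fraction remaining f = (1/2)^(31/13) ≈ 0.1915.
Accumulation ratio R = 1/(1 − f) ≈ 1/0.8085 ≈ 1.2369.
Single-dose peak C₀ = D/Vd = 2097/158 ≈ 13.272 μg/mL.
Cmax,ss = C₀/(1 − f) ≈ 13.272/0.8085 ≈ 16.416 μg/mL.
Peak 16.4 μg/mL vs MTC 5 μg/mL: exceeds toxic threshold.

16.4 μg/mL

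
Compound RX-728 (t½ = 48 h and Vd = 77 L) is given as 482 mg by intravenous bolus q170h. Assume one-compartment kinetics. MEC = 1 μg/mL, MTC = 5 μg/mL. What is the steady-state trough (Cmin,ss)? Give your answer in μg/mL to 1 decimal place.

τ/t½ = 170/48 ≈ 3.5417, so fraction remaining f = (1/2)^(170/48) ≈ 0.0859.
Each bolus raises the concentration by D/Vd = 482/77 ≈ 6.260 μg/mL.
Steady-state trough Cmin,ss = C₀·f/(1−f) ≈ 6.260 × 0.0859/0.9141 ≈ 0.588 μg/mL.
Trough 0.6 μg/mL vs MEC 1 μg/mL: subtherapeutic.

0.6 μg/mL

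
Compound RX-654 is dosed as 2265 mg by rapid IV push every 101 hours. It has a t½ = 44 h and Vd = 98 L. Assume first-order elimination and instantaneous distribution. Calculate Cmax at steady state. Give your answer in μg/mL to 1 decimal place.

Over one 101-h interval, 101/44 ≈ 2.2955 half-lives elapse, leaving f ≈ 0.2037 of each dose.
Accumulation ratio R = 1/(1 − f) ≈ 1/0.7963 ≈ 1.2558.
Single-dose peak C₀ = D/Vd = 2265/98 ≈ 23.112 μg/mL.
Steady-state peak Cmax,ss = C₀·R ≈ 23.112 × 1.2558 ≈ 29.024 μg/mL.

29.0 μg/mL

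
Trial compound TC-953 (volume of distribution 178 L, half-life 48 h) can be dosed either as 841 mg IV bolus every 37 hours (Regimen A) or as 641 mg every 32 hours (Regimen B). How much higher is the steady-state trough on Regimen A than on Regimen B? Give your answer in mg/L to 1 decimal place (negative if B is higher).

Regimen A: f = (1/2)^(37/48) ≈ 0.5861; Cmin,ss = (841/178)·f/(1−f) ≈ 6.690 mg/L.
Regimen B: f = (1/2)^(32/48) ≈ 0.6300; Cmin,ss = (641/178)·f/(1−f) ≈ 6.132 mg/L.
Difference ≈ 6.690 − 6.132 ≈ 0.558 mg/L.

0.6 mg/L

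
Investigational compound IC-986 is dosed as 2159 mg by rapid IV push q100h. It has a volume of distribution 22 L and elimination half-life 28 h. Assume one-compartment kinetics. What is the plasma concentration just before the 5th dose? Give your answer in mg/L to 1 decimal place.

f = (1/2)^(τ/t½) = (1/2)^(100/28) ≈ 0.0841.
C₀ = D/Vd = 2159/22 ≈ 98.136 mg/L.
Before the 5th dose, 4 doses have been given. Superposition: Cmin = C₀·(f + f² + … + f^4).
≈ 98.136 × (0.0841 + 0.0071 + 0.0006 + 0.0001) ≈ 98.136 × 0.0919 ≈ 9.019 mg/L.

9.0 mg/L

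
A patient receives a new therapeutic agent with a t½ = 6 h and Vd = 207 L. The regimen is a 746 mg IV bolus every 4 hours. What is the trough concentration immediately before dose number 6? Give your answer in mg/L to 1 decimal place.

5.5 mg/L

f = (1/2)^(τ/t½) = (1/2)^(4/6) ≈ 0.6300.
C₀ = D/Vd = 746/207 ≈ 3.604 mg/L.
Before the 6th dose, 5 doses have been given. Superposition: Cmin = C₀·(f + f² + … + f^5).
≈ 3.604 × (0.6300 + 0.3969 + 0.2500 + 0.1575 + 0.0992) ≈ 3.604 × 1.5336 ≈ 5.527 mg/L.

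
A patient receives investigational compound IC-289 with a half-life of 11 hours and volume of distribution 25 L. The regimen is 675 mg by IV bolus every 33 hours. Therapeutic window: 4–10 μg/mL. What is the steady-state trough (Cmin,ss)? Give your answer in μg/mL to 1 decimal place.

τ = 33 h = 3 half-lives, so f = (1/2)^3 = 0.125.
At steady state, R = 1/(1 − 0.125) = 8/7.
Single-dose peak C₀ = D/Vd = 675/25 = 27 μg/mL.
Steady-state peak Cmax,ss = C₀·R = 27 × 8/7 ≈ 30.857 μg/mL.
Steady-state trough Cmin,ss = Cmax,ss·f ≈ 30.857 × 0.125 ≈ 3.857 μg/mL.
Trough 3.9 μg/mL vs MEC 4 μg/mL: subtherapeutic.

3.9 μg/mL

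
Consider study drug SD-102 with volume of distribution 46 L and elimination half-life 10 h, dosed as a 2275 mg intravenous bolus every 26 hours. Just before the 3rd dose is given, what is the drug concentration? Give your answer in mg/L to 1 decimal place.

9.5 mg/L

f = (1/2)^(τ/t½) = (1/2)^(26/10) ≈ 0.1649.
C₀ = D/Vd = 2275/46 ≈ 49.457 mg/L.
Before the 3rd dose, 2 doses have been given. Superposition: Cmin = C₀·(f + f²).
≈ 49.457 × (0.1649 + 0.0272) ≈ 49.457 × 0.1921 ≈ 9.501 mg/L.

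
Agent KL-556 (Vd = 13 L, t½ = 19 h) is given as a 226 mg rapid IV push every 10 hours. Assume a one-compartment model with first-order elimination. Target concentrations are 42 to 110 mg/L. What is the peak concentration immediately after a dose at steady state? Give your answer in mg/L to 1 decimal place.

Over one 10-h interval, 10/19 ≈ 0.52632 half-lives elapse, leaving f ≈ 0.6943 of each dose.
At steady state, accumulation factor R = 1/(1 − e^(−kτ)) ≈ 3.2712.
Single-dose peak C₀ = D/Vd = 226/13 ≈ 17.385 mg/L.
Steady-state peak Cmax,ss = C₀·R ≈ 17.385 × 3.2712 ≈ 56.870 mg/L.
Peak 56.9 mg/L vs MTC 110 mg/L: below toxic threshold.

56.9 mg/L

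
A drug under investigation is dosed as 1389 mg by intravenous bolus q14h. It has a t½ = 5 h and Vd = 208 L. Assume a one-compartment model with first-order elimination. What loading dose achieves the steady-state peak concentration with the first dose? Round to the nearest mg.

f = (1/2)^(14/5) ≈ 0.143587; accumulation ratio R = 1/(1−f) ≈ 1.16766.
Loading dose to hit Cmax,ss on first dose: D_load = D_maint·R ≈ 1389 × 1.16766 ≈ 1621.88 mg.

1622 mg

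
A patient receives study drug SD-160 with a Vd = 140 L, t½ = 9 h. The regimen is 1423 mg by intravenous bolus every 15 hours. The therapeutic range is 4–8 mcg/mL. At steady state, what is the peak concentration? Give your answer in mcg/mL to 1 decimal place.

14.8 mcg/mL

k = ln2/t½ = ln2/9 ≈ 0.077016 h⁻¹; fraction remaining f = e^(−kτ) = e^(−0.077016×15) ≈ 0.3150.
Accumulation ratio R = 1/(1 − f) ≈ 1/0.6850 ≈ 1.4599.
Single-dose peak C₀ = D/Vd = 1423/140 ≈ 10.164 mcg/mL.
Steady-state peak Cmax,ss = C₀·R ≈ 10.164 × 1.4599 ≈ 14.838 mcg/mL.
Peak 14.8 mcg/mL vs MTC 8 mcg/mL: exceeds toxic threshold.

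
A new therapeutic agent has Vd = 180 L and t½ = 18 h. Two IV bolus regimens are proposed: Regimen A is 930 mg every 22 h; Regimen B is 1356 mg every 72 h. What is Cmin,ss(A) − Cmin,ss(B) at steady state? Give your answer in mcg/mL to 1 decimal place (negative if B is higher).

3.4 mcg/mL

Regimen A: f = (1/2)^(22/18) ≈ 0.4286; Cmin,ss = (930/180)·f/(1−f) ≈ 3.875 mcg/mL.
Regimen B: f = (1/2)^(72/18) ≈ 0.0625; Cmin,ss = (1356/180)·f/(1−f) ≈ 0.502 mcg/mL.
Difference ≈ 3.875 − 0.502 ≈ 3.373 mcg/mL.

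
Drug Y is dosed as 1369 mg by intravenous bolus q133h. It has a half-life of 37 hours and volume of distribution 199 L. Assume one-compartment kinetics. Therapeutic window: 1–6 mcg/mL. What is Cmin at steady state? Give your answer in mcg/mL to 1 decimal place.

0.6 mcg/mL

τ/t½ = 133/37 ≈ 3.5946, so fraction remaining f = (1/2)^(133/37) ≈ 0.0828.
Accumulation ratio R = 1/(1 − f) ≈ 1/0.9172 ≈ 1.0903.
Each bolus raises the concentration by D/Vd = 1369/199 ≈ 6.879 mcg/mL.
Cmax,ss = C₀/(1 − f) ≈ 6.879/0.9172 ≈ 7.500 mcg/mL.
Steady-state trough Cmin,ss = Cmax,ss·f ≈ 7.500 × 0.0828 ≈ 0.621 mcg/mL.
Trough 0.6 mcg/mL vs MEC 1 mcg/mL: subtherapeutic.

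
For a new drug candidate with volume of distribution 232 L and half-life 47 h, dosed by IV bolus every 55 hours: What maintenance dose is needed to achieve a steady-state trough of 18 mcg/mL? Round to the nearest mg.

τ/t½ = 55/47 ≈ 1.1702, so f = (1/2)^(55/47) ≈ 0.444356.
Cmin,ss = (D/Vd)·f/(1−f), so D = Cmin,ss·Vd·(1−f)/f.
D = 18 × 232 × (1−f)/f ≈ 18 × 232 × 1.25045 ≈ 5221.88 mg.

5222 mg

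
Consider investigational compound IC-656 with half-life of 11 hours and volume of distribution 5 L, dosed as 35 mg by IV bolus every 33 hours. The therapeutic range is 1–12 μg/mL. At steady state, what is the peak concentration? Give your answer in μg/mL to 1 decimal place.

The dosing interval is 3 half-lives, so f = 2^(−3) = 0.125.
Accumulation ratio R = 1/(1 − f) = 1/0.875 = 8/7.
Single-dose peak C₀ = D/Vd = 35/5 = 7 μg/mL.
Steady-state peak Cmax,ss = C₀·R = 7 × 8/7 ≈ 8.000 μg/mL.
Peak 8.0 μg/mL vs MTC 12 μg/mL: below toxic threshold.

8.0 μg/mL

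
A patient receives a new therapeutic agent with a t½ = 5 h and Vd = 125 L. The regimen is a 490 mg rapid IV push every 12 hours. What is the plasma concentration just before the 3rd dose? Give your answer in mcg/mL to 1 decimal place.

f = (1/2)^(τ/t½) = (1/2)^(12/5) ≈ 0.1895.
C₀ = D/Vd = 490/125 ≈ 3.920 mcg/mL.
Before the 3rd dose, 2 doses have been given. Superposition: Cmin = C₀·(f + f²).
≈ 3.920 × (0.1895 + 0.0359) ≈ 3.920 × 0.2254 ≈ 0.884 mcg/mL.

0.9 mcg/mL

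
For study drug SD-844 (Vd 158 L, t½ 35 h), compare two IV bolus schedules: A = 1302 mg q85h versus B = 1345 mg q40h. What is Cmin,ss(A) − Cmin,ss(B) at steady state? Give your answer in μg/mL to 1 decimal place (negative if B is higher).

-5.2 μg/mL

Regimen A: f = (1/2)^(85/35) ≈ 0.1857; Cmin,ss = (1302/158)·f/(1−f) ≈ 1.879 μg/mL.
Regimen B: f = (1/2)^(40/35) ≈ 0.4529; Cmin,ss = (1345/158)·f/(1−f) ≈ 7.047 μg/mL.
Difference ≈ 1.879 − 7.047 ≈ -5.168 μg/mL.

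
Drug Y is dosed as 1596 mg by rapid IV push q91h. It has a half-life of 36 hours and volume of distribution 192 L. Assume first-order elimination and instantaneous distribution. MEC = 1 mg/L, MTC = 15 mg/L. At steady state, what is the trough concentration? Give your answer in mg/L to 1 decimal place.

1.7 mg/L

τ/t½ = 91/36 ≈ 2.5278, so fraction remaining f = (1/2)^(91/36) ≈ 0.1734.
Each bolus raises the concentration by D/Vd = 1596/192 ≈ 8.312 mg/L.
Steady-state trough Cmin,ss = C₀·f/(1−f) ≈ 8.312 × 0.1734/0.8266 ≈ 1.744 mg/L.
Trough 1.7 mg/L vs MEC 1 mg/L: adequate.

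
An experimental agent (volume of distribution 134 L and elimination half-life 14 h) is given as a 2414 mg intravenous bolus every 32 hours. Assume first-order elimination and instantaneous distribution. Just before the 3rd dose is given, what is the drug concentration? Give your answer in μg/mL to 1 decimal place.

4.5 μg/mL

f = (1/2)^(τ/t½) = (1/2)^(32/14) ≈ 0.2051.
C₀ = D/Vd = 2414/134 ≈ 18.015 μg/mL.
Before the 3rd dose, 2 doses have been given. Superposition: Cmin = C₀·(f + f²).
≈ 18.015 × (0.2051 + 0.0421) ≈ 18.015 × 0.2472 ≈ 4.453 μg/mL.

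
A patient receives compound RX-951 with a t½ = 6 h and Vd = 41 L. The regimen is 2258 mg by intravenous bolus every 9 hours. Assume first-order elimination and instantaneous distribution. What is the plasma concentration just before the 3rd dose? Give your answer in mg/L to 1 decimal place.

f = (1/2)^(τ/t½) = (1/2)^(9/6) ≈ 0.3536.
C₀ = D/Vd = 2258/41 ≈ 55.073 mg/L.
Before the 3rd dose, 2 doses have been given. Superposition: Cmin = C₀·(f + f²).
≈ 55.073 × (0.3536 + 0.1250) ≈ 55.073 × 0.4786 ≈ 26.358 mg/L.

26.4 mg/L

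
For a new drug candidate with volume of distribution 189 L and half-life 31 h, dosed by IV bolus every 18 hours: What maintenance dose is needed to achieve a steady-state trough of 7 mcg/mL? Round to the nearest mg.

656 mg

τ/t½ = 18/31 ≈ 0.58065, so f = (1/2)^(18/31) ≈ 0.668665.
Cmin,ss = (D/Vd)·f/(1−f), so D = Cmin,ss·Vd·(1−f)/f.
D = 7 × 189 × (1−f)/f ≈ 7 × 189 × 0.49552 ≈ 655.57 mg.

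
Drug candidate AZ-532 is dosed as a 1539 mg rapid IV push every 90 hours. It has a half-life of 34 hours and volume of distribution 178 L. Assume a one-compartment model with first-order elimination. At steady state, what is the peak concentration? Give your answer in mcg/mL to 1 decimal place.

τ/t½ = 90/34 ≈ 2.6471, so fraction remaining f = (1/2)^(90/34) ≈ 0.1596.
Accumulation ratio R = 1/(1 − f) ≈ 1/0.8404 ≈ 1.1899.
Single-dose peak C₀ = D/Vd = 1539/178 ≈ 8.646 mcg/mL.
Steady-state peak Cmax,ss = C₀·R ≈ 8.646 × 1.1899 ≈ 10.288 mcg/mL.

10.3 mcg/mL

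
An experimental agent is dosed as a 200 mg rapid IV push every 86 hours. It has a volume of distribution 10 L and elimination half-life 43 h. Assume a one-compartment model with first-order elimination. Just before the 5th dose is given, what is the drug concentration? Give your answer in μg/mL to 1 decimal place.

f = (1/2)^(τ/t½) = (1/2)^(86/43) ≈ 0.2500.
C₀ = D/Vd = 200/10 ≈ 20.000 μg/mL.
Before the 5th dose, 4 doses have been given. Superposition: Cmin = C₀·(f + f² + … + f^4).
≈ 20.000 × (0.2500 + 0.0625 + 0.0156 + 0.0039) ≈ 20.000 × 0.3320 ≈ 6.640 μg/mL.

6.6 μg/mL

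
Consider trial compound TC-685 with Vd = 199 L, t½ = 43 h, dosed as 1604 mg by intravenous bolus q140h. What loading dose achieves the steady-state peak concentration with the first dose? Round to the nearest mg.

1792 mg

f = (1/2)^(140/43) ≈ 0.104689; accumulation ratio R = 1/(1−f) ≈ 1.11693.
Loading dose to hit Cmax,ss on first dose: D_load = D_maint·R ≈ 1604 × 1.11693 ≈ 1791.56 mg.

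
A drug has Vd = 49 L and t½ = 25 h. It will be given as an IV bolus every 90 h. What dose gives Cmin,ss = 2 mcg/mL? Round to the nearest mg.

τ/t½ = 90/25 ≈ 3.6, so f = (1/2)^(90/25) ≈ 0.082469.
Cmin,ss = (D/Vd)·f/(1−f), so D = Cmin,ss·Vd·(1−f)/f.
D = 2 × 49 × (1−f)/f ≈ 2 × 49 × 11.12577 ≈ 1090.33 mg.

1090 mg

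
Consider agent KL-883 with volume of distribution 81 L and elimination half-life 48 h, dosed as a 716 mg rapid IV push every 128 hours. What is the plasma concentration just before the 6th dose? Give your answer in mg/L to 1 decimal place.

1.7 mg/L

f = (1/2)^(τ/t½) = (1/2)^(128/48) ≈ 0.1575.
C₀ = D/Vd = 716/81 ≈ 8.840 mg/L.
Before the 6th dose, 5 doses have been given. Superposition: Cmin = C₀·(f + f² + … + f^5).
≈ 8.840 × (0.1575 + 0.0248 + 0.0039 + 0.0006 + 0.0001) ≈ 8.840 × 0.1869 ≈ 1.652 mg/L.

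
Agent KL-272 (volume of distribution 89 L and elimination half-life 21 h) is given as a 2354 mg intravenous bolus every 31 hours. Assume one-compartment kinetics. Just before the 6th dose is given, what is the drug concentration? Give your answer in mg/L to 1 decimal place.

f = (1/2)^(τ/t½) = (1/2)^(31/21) ≈ 0.3594.
C₀ = D/Vd = 2354/89 ≈ 26.449 mg/L.
Before the 6th dose, 5 doses have been given. Superposition: Cmin = C₀·(f + f² + … + f^5).
≈ 26.449 × (0.3594 + 0.1292 + 0.0464 + 0.0167 + 0.0060) ≈ 26.449 × 0.5577 ≈ 14.751 mg/L.

14.8 mg/L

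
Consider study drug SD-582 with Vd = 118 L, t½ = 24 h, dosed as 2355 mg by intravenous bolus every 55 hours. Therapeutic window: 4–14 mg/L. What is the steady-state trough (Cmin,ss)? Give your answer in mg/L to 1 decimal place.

k = ln2/t½ = ln2/24 ≈ 0.028881 h⁻¹; fraction remaining f = e^(−kτ) = e^(−0.028881×55) ≈ 0.2042.
Each bolus raises the concentration by D/Vd = 2355/118 ≈ 19.958 mg/L.
Steady-state trough Cmin,ss = C₀·f/(1−f) ≈ 19.958 × 0.2042/0.7958 ≈ 5.121 mg/L.
Trough 5.1 mg/L vs MEC 4 mg/L: adequate.

5.1 mg/L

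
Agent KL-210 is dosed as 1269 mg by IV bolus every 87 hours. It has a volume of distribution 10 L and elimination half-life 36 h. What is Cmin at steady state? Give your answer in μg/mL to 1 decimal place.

k = ln2/t½ = ln2/36 ≈ 0.019254 h⁻¹; fraction remaining f = e^(−kτ) = e^(−0.019254×87) ≈ 0.1873.
Single-dose peak C₀ = D/Vd = 1269/10 ≈ 126.900 μg/mL.
Steady-state trough Cmin,ss = C₀·f/(1−f) ≈ 126.900 × 0.1873/0.8127 ≈ 29.246 μg/mL.

29.2 μg/mL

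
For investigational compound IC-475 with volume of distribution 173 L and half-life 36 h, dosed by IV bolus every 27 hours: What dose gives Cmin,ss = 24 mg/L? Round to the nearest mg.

2831 mg

τ/t½ = 27/36 ≈ 0.75, so f = (1/2)^(27/36) ≈ 0.594604.
Cmin,ss = (D/Vd)·f/(1−f), so D = Cmin,ss·Vd·(1−f)/f.
D = 24 × 173 × (1−f)/f ≈ 24 × 173 × 0.68179 ≈ 2830.79 mg.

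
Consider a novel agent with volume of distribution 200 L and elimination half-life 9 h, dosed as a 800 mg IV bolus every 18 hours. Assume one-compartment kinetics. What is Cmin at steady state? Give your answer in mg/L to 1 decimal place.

The dosing interval is 2 half-lives, so f = 2^(−2) = 0.25.
At steady state, R = 1/(1 − 0.25) = 4/3.
Single-dose peak C₀ = D/Vd = 800/200 = 4 mg/L.
Steady-state peak Cmax,ss = C₀·R = 4 × 4/3 ≈ 5.333 mg/L.
Steady-state trough Cmin,ss = Cmax,ss·f ≈ 5.333 × 0.25 ≈ 1.333 mg/L.

1.3 mg/L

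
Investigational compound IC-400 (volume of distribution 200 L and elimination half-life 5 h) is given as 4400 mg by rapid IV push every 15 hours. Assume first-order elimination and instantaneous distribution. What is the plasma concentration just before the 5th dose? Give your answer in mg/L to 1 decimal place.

3.1 mg/L

f = (1/2)^(τ/t½) = (1/2)^(15/5) ≈ 0.1250.
C₀ = D/Vd = 4400/200 ≈ 22.000 mg/L.
Before the 5th dose, 4 doses have been given. Superposition: Cmin = C₀·(f + f² + … + f^4).
≈ 22.000 × (0.1250 + 0.0156 + 0.0020 + 0.0002) ≈ 22.000 × 0.1428 ≈ 3.142 mg/L.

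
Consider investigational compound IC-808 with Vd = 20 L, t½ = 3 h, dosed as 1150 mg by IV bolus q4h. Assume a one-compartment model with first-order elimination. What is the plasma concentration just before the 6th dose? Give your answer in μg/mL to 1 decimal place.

37.5 μg/mL

f = (1/2)^(τ/t½) = (1/2)^(4/3) ≈ 0.3969.
C₀ = D/Vd = 1150/20 ≈ 57.500 μg/mL.
Before the 6th dose, 5 doses have been given. Superposition: Cmin = C₀·(f + f² + … + f^5).
≈ 57.500 × (0.3969 + 0.1575 + 0.0625 + 0.0248 + 0.0098) ≈ 57.500 × 0.6515 ≈ 37.461 μg/mL.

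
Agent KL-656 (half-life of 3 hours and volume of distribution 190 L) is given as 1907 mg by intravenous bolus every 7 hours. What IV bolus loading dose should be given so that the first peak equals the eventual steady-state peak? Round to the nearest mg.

2379 mg

f = (1/2)^(7/3) ≈ 0.198425; accumulation ratio R = 1/(1−f) ≈ 1.24754.
Loading dose to hit Cmax,ss on first dose: D_load = D_maint·R ≈ 1907 × 1.24754 ≈ 2379.06 mg.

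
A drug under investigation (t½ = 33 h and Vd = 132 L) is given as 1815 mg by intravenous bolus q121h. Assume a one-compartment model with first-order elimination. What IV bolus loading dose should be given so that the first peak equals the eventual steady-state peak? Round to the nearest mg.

1970 mg

f = (1/2)^(121/33) ≈ 0.078745; accumulation ratio R = 1/(1−f) ≈ 1.08548.
Loading dose to hit Cmax,ss on first dose: D_load = D_maint·R ≈ 1815 × 1.08548 ≈ 1970.15 mg.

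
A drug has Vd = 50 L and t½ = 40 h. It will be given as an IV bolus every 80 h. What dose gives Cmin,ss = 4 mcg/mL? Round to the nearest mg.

600 mg

τ/t½ = 80/40 ≈ 2, so f = (1/2)^(80/40) ≈ 0.250000.
Cmin,ss = (D/Vd)·f/(1−f), so D = Cmin,ss·Vd·(1−f)/f.
D = 4 × 50 × (1−f)/f ≈ 4 × 50 × 3.00000 ≈ 600.00 mg.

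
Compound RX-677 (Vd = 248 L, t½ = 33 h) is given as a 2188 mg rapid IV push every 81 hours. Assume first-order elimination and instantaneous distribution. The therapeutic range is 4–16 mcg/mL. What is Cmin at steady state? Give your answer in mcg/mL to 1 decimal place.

2.0 mcg/mL

τ/t½ = 81/33 ≈ 2.4545, so fraction remaining f = (1/2)^(81/33) ≈ 0.1824.
Accumulation ratio R = 1/(1 − f) ≈ 1/0.8176 ≈ 1.2231.
Single-dose peak C₀ = D/Vd = 2188/248 ≈ 8.823 mcg/mL.
Steady-state peak Cmax,ss = C₀·R ≈ 8.823 × 1.2231 ≈ 10.791 mcg/mL.
One interval later, Cmin,ss = Cmax,ss·e^(−kτ) ≈ 10.791 × 0.1824 ≈ 1.968 mcg/mL.
Trough 2.0 mcg/mL vs MEC 4 mcg/mL: subtherapeutic.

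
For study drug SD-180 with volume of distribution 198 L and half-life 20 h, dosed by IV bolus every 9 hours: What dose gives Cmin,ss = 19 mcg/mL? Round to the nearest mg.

τ/t½ = 9/20 ≈ 0.45, so f = (1/2)^(9/20) ≈ 0.732043.
Cmin,ss = (D/Vd)·f/(1−f), so D = Cmin,ss·Vd·(1−f)/f.
D = 19 × 198 × (1−f)/f ≈ 19 × 198 × 0.36604 ≈ 1377.04 mg.

1377 mg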